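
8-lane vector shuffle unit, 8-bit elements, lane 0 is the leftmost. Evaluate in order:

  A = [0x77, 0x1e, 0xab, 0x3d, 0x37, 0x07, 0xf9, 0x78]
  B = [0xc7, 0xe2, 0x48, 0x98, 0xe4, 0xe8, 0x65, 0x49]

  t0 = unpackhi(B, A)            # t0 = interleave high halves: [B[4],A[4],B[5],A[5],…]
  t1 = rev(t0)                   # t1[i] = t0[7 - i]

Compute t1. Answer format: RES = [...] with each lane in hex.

RES = [0x78, 0x49, 0xf9, 0x65, 0x07, 0xe8, 0x37, 0xe4]

t0 = [0xe4, 0x37, 0xe8, 0x07, 0x65, 0xf9, 0x49, 0x78]
t1 = [0x78, 0x49, 0xf9, 0x65, 0x07, 0xe8, 0x37, 0xe4]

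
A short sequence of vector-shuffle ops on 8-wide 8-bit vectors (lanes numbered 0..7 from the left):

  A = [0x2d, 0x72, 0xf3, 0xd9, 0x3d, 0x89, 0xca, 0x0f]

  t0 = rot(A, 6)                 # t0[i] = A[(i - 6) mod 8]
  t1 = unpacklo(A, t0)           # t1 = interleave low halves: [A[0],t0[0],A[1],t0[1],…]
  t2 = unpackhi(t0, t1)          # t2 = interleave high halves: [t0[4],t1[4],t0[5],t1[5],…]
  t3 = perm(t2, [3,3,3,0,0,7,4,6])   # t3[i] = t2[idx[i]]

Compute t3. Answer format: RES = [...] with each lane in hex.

→ t0 |f3|d9|3d|89|ca|0f|2d|72|
→ t1 |2d|f3|72|d9|f3|3d|d9|89|
→ t2 |ca|f3|0f|3d|2d|d9|72|89|
→ t3 |3d|3d|3d|ca|ca|89|2d|72|

RES = [ 0x3d  0x3d  0x3d  0xca  0xca  0x89  0x2d  0x72 ]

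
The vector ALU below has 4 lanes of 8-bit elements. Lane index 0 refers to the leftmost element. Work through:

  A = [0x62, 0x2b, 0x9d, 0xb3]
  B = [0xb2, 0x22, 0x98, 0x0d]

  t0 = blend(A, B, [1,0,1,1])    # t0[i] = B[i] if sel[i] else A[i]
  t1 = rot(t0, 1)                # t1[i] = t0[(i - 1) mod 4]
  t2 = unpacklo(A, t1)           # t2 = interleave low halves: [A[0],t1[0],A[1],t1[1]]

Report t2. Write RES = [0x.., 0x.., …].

RES = [ 0x62  0x0d  0x2b  0xb2 ]

→ t0 |b2|2b|98|0d|
→ t1 |0d|b2|2b|98|
→ t2 |62|0d|2b|b2|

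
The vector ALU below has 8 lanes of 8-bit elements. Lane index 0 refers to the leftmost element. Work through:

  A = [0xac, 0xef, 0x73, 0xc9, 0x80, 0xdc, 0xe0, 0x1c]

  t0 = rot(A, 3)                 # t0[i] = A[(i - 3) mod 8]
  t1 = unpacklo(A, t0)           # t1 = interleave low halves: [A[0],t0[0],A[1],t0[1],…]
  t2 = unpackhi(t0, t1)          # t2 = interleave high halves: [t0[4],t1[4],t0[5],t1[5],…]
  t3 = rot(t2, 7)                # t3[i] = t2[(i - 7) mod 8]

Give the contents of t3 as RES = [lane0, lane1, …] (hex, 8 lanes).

t0 = [0xdc, 0xe0, 0x1c, 0xac, 0xef, 0x73, 0xc9, 0x80]
t1 = [0xac, 0xdc, 0xef, 0xe0, 0x73, 0x1c, 0xc9, 0xac]
t2 = [0xef, 0x73, 0x73, 0x1c, 0xc9, 0xc9, 0x80, 0xac]
t3 = [0x73, 0x73, 0x1c, 0xc9, 0xc9, 0x80, 0xac, 0xef]

RES = [0x73, 0x73, 0x1c, 0xc9, 0xc9, 0x80, 0xac, 0xef]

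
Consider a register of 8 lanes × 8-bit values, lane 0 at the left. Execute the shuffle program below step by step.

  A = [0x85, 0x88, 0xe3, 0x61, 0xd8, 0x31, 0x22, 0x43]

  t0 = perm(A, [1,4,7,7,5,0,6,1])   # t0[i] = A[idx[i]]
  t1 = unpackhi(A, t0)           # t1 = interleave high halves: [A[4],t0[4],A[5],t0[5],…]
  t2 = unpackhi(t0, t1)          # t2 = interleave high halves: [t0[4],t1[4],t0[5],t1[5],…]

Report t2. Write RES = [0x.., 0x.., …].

RES = [0x31, 0x22, 0x85, 0x22, 0x22, 0x43, 0x88, 0x88]

→ t0 |88|d8|43|43|31|85|22|88|
→ t1 |d8|31|31|85|22|22|43|88|
→ t2 |31|22|85|22|22|43|88|88|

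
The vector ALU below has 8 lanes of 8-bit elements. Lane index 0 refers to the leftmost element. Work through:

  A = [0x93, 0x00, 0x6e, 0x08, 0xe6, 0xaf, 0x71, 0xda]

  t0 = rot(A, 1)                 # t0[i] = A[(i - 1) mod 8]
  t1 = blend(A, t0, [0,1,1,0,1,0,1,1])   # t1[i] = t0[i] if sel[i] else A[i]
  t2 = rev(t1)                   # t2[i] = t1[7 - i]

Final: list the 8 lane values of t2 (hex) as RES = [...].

→ t0 |da|93|00|6e|08|e6|af|71|
→ t1 |93|93|00|08|08|af|af|71|
→ t2 |71|af|af|08|08|00|93|93|

RES = [0x71, 0xaf, 0xaf, 0x08, 0x08, 0x00, 0x93, 0x93]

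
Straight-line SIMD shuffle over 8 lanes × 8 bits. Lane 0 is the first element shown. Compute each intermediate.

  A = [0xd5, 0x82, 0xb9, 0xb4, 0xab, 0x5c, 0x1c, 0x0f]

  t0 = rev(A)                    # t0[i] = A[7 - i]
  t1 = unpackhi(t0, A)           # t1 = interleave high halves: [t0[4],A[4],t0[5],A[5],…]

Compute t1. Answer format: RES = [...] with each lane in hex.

RES = [0xb4, 0xab, 0xb9, 0x5c, 0x82, 0x1c, 0xd5, 0x0f]

  t0: 0f 1c 5c ab b4 b9 82 d5
  t1: b4 ab b9 5c 82 1c d5 0f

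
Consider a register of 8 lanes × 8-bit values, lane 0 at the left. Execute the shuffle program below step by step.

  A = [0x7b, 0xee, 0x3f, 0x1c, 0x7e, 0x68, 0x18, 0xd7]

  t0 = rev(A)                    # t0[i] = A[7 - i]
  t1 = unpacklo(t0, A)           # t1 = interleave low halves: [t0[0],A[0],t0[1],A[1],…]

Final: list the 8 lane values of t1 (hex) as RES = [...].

t0 = [0xd7, 0x18, 0x68, 0x7e, 0x1c, 0x3f, 0xee, 0x7b]
t1 = [0xd7, 0x7b, 0x18, 0xee, 0x68, 0x3f, 0x7e, 0x1c]

RES = [ 0xd7  0x7b  0x18  0xee  0x68  0x3f  0x7e  0x1c ]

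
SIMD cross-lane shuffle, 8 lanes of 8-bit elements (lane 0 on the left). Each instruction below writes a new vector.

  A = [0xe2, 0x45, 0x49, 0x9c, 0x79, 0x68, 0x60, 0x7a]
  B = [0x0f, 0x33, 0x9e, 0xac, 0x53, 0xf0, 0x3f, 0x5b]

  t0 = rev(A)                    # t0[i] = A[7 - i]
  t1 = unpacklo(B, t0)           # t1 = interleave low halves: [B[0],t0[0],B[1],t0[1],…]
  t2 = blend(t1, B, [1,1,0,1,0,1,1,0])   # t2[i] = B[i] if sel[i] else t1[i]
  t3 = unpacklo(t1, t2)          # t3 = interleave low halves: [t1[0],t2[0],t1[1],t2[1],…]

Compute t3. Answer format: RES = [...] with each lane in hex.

→ t0 |7a|60|68|79|9c|49|45|e2|
→ t1 |0f|7a|33|60|9e|68|ac|79|
→ t2 |0f|33|33|ac|9e|f0|3f|79|
→ t3 |0f|0f|7a|33|33|33|60|ac|

RES = [0x0f, 0x0f, 0x7a, 0x33, 0x33, 0x33, 0x60, 0xac]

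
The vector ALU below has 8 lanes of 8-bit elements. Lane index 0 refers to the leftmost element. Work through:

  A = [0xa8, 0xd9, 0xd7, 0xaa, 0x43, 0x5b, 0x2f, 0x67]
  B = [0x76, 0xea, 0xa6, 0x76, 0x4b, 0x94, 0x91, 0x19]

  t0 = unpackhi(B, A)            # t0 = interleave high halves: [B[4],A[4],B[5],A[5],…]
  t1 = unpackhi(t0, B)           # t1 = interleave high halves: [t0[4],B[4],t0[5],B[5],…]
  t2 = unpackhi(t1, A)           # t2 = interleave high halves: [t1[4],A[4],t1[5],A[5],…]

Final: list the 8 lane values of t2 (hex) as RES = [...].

t0 = [0x4b, 0x43, 0x94, 0x5b, 0x91, 0x2f, 0x19, 0x67]
t1 = [0x91, 0x4b, 0x2f, 0x94, 0x19, 0x91, 0x67, 0x19]
t2 = [0x19, 0x43, 0x91, 0x5b, 0x67, 0x2f, 0x19, 0x67]

RES = [0x19, 0x43, 0x91, 0x5b, 0x67, 0x2f, 0x19, 0x67]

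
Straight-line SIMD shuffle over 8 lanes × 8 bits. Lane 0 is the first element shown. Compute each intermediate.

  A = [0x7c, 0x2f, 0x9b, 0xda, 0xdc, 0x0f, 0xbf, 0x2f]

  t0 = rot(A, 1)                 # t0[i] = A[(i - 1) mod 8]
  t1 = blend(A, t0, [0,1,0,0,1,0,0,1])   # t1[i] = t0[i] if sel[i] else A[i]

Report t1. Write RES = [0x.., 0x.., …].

→ t0 |2f|7c|2f|9b|da|dc|0f|bf|
→ t1 |7c|7c|9b|da|da|0f|bf|bf|

RES = [ 0x7c  0x7c  0x9b  0xda  0xda  0x0f  0xbf  0xbf ]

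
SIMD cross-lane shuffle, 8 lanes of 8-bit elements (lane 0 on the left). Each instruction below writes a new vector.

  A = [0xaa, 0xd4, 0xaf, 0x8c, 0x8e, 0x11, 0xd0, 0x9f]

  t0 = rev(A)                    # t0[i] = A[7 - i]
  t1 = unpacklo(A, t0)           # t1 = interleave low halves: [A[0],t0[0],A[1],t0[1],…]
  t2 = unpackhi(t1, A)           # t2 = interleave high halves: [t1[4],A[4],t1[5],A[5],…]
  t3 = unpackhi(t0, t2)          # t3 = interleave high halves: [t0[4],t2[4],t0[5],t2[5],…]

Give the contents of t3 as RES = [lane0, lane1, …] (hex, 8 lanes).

RES = [ 0x8c  0x8c  0xaf  0xd0  0xd4  0x8e  0xaa  0x9f ]

t0 = [0x9f, 0xd0, 0x11, 0x8e, 0x8c, 0xaf, 0xd4, 0xaa]
t1 = [0xaa, 0x9f, 0xd4, 0xd0, 0xaf, 0x11, 0x8c, 0x8e]
t2 = [0xaf, 0x8e, 0x11, 0x11, 0x8c, 0xd0, 0x8e, 0x9f]
t3 = [0x8c, 0x8c, 0xaf, 0xd0, 0xd4, 0x8e, 0xaa, 0x9f]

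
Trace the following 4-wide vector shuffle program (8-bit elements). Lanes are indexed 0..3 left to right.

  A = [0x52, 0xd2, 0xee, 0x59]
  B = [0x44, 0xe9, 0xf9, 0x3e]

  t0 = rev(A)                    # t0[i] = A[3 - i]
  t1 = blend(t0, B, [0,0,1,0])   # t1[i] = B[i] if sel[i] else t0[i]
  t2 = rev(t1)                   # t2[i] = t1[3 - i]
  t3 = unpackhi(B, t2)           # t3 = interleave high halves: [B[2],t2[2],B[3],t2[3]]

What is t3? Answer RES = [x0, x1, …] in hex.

RES = [ 0xf9  0xee  0x3e  0x59 ]

  t0: 59 ee d2 52
  t1: 59 ee f9 52
  t2: 52 f9 ee 59
  t3: f9 ee 3e 59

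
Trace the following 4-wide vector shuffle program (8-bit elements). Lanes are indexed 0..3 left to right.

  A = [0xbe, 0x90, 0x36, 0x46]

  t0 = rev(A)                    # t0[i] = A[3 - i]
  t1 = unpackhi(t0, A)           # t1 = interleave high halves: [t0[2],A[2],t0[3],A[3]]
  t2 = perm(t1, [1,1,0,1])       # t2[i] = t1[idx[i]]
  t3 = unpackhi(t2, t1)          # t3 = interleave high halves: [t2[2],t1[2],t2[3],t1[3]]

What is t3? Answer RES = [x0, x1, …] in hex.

RES = [ 0x90  0xbe  0x36  0x46 ]

→ t0 |46|36|90|be|
→ t1 |90|36|be|46|
→ t2 |36|36|90|36|
→ t3 |90|be|36|46|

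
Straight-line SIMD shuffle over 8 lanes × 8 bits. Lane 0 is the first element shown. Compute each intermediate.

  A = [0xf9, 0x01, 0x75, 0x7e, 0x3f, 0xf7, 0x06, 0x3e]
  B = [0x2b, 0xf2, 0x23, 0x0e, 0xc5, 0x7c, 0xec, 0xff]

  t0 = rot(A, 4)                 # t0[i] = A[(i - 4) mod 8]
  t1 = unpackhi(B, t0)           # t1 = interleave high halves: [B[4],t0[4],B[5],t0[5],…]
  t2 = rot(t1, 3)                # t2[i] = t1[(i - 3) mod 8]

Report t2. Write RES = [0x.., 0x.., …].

  t0: 3f f7 06 3e f9 01 75 7e
  t1: c5 f9 7c 01 ec 75 ff 7e
  t2: 75 ff 7e c5 f9 7c 01 ec

RES = [0x75, 0xff, 0x7e, 0xc5, 0xf9, 0x7c, 0x01, 0xec]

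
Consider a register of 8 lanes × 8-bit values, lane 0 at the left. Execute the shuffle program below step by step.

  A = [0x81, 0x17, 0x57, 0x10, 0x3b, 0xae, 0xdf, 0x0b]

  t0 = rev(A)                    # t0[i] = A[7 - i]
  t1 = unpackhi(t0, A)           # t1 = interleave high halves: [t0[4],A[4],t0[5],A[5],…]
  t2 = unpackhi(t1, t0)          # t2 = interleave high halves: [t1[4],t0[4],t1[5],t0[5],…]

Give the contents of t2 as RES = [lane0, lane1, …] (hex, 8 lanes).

RES = [0x17, 0x10, 0xdf, 0x57, 0x81, 0x17, 0x0b, 0x81]

t0 = [0x0b, 0xdf, 0xae, 0x3b, 0x10, 0x57, 0x17, 0x81]
t1 = [0x10, 0x3b, 0x57, 0xae, 0x17, 0xdf, 0x81, 0x0b]
t2 = [0x17, 0x10, 0xdf, 0x57, 0x81, 0x17, 0x0b, 0x81]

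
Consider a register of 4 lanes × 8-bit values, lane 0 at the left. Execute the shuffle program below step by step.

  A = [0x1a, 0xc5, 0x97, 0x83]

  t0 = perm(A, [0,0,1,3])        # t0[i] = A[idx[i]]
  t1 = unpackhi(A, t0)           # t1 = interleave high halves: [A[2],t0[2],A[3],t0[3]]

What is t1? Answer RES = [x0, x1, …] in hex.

t0 = [0x1a, 0x1a, 0xc5, 0x83]
t1 = [0x97, 0xc5, 0x83, 0x83]

RES = [0x97, 0xc5, 0x83, 0x83]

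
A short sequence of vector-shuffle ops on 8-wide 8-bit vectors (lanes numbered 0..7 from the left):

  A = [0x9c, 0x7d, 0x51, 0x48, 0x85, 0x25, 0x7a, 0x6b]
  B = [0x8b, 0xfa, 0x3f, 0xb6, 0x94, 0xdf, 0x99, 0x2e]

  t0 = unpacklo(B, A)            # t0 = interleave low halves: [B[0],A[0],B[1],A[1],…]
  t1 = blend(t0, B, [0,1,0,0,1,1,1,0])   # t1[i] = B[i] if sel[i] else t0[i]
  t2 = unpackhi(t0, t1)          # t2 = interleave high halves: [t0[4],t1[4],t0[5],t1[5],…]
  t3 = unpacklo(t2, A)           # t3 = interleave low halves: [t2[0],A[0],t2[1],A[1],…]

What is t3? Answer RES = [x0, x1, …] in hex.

RES = [0x3f, 0x9c, 0x94, 0x7d, 0x51, 0x51, 0xdf, 0x48]

→ t0 |8b|9c|fa|7d|3f|51|b6|48|
→ t1 |8b|fa|fa|7d|94|df|99|48|
→ t2 |3f|94|51|df|b6|99|48|48|
→ t3 |3f|9c|94|7d|51|51|df|48|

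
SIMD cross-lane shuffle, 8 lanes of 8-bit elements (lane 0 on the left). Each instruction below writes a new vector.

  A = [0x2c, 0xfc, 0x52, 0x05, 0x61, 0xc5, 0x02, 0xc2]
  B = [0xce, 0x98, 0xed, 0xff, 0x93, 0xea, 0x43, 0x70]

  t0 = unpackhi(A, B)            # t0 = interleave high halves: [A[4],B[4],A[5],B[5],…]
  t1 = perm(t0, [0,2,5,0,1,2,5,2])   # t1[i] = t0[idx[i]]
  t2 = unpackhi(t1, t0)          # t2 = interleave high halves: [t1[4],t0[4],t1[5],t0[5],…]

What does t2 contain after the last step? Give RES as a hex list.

RES = [ 0x93  0x02  0xc5  0x43  0x43  0xc2  0xc5  0x70 ]

t0 = [0x61, 0x93, 0xc5, 0xea, 0x02, 0x43, 0xc2, 0x70]
t1 = [0x61, 0xc5, 0x43, 0x61, 0x93, 0xc5, 0x43, 0xc5]
t2 = [0x93, 0x02, 0xc5, 0x43, 0x43, 0xc2, 0xc5, 0x70]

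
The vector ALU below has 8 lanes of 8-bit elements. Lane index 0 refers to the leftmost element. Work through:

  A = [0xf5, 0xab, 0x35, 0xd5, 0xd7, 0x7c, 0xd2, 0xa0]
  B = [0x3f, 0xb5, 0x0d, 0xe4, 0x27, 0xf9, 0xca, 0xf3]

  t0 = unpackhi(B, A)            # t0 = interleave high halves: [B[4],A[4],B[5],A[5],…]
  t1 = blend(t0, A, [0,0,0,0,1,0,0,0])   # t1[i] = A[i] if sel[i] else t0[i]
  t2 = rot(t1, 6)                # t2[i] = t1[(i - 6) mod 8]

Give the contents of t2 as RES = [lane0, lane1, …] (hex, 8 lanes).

RES = [0xf9, 0x7c, 0xd7, 0xd2, 0xf3, 0xa0, 0x27, 0xd7]

  t0: 27 d7 f9 7c ca d2 f3 a0
  t1: 27 d7 f9 7c d7 d2 f3 a0
  t2: f9 7c d7 d2 f3 a0 27 d7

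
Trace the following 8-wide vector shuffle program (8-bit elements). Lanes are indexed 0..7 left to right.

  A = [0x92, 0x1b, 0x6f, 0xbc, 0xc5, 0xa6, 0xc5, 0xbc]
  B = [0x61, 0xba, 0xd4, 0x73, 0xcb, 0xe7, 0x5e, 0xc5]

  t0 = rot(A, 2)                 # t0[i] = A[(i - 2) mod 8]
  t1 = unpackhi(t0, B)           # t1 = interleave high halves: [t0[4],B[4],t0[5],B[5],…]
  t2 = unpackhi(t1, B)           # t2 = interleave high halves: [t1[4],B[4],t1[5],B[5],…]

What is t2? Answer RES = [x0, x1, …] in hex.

→ t0 |c5|bc|92|1b|6f|bc|c5|a6|
→ t1 |6f|cb|bc|e7|c5|5e|a6|c5|
→ t2 |c5|cb|5e|e7|a6|5e|c5|c5|

RES = [0xc5, 0xcb, 0x5e, 0xe7, 0xa6, 0x5e, 0xc5, 0xc5]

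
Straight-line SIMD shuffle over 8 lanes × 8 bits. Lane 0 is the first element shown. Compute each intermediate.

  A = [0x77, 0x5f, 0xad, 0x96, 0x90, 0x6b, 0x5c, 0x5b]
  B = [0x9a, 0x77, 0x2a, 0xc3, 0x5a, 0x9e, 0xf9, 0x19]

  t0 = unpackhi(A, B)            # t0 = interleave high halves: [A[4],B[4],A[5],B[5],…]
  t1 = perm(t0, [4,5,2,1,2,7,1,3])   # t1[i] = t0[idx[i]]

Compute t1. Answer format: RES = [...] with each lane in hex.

t0 = [0x90, 0x5a, 0x6b, 0x9e, 0x5c, 0xf9, 0x5b, 0x19]
t1 = [0x5c, 0xf9, 0x6b, 0x5a, 0x6b, 0x19, 0x5a, 0x9e]

RES = [0x5c, 0xf9, 0x6b, 0x5a, 0x6b, 0x19, 0x5a, 0x9e]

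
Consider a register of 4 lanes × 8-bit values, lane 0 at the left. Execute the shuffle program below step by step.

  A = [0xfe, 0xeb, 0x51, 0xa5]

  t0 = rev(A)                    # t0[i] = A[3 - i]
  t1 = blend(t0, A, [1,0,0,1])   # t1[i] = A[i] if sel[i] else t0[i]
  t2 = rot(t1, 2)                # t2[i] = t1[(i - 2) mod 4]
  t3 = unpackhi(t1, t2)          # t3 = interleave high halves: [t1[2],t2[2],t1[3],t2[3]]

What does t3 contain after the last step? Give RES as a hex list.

RES = [ 0xeb  0xfe  0xa5  0x51 ]

  t0: a5 51 eb fe
  t1: fe 51 eb a5
  t2: eb a5 fe 51
  t3: eb fe a5 51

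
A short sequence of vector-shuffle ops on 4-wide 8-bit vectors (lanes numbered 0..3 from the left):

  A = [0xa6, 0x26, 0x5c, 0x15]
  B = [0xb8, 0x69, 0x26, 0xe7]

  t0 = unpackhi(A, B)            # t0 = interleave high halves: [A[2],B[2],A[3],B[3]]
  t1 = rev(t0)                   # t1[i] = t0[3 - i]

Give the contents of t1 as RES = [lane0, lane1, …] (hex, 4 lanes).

→ t0 |5c|26|15|e7|
→ t1 |e7|15|26|5c|

RES = [0xe7, 0x15, 0x26, 0x5c]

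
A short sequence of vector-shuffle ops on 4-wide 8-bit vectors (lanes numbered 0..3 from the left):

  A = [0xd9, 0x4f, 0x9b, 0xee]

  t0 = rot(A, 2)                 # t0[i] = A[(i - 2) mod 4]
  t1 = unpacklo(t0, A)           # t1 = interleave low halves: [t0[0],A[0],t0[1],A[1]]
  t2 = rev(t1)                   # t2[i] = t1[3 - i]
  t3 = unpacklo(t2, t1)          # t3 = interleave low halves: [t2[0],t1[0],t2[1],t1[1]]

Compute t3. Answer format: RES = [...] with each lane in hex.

→ t0 |9b|ee|d9|4f|
→ t1 |9b|d9|ee|4f|
→ t2 |4f|ee|d9|9b|
→ t3 |4f|9b|ee|d9|

RES = [ 0x4f  0x9b  0xee  0xd9 ]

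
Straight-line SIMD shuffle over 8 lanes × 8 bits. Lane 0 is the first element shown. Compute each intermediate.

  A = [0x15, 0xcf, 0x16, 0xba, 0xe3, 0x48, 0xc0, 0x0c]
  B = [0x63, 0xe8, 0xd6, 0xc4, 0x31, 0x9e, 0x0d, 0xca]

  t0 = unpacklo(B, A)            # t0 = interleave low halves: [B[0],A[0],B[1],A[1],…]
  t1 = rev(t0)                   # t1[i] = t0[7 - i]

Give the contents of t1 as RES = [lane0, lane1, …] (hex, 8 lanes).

RES = [0xba, 0xc4, 0x16, 0xd6, 0xcf, 0xe8, 0x15, 0x63]

t0 = [0x63, 0x15, 0xe8, 0xcf, 0xd6, 0x16, 0xc4, 0xba]
t1 = [0xba, 0xc4, 0x16, 0xd6, 0xcf, 0xe8, 0x15, 0x63]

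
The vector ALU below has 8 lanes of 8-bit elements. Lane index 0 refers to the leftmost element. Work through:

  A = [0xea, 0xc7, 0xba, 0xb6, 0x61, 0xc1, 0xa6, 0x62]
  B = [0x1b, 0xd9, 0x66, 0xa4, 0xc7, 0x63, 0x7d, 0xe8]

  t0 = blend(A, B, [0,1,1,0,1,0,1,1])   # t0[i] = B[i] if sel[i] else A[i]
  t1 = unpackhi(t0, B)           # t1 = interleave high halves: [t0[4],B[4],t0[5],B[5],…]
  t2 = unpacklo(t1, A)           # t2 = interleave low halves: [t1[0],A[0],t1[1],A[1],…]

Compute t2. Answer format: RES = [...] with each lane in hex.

→ t0 |ea|d9|66|b6|c7|c1|7d|e8|
→ t1 |c7|c7|c1|63|7d|7d|e8|e8|
→ t2 |c7|ea|c7|c7|c1|ba|63|b6|

RES = [ 0xc7  0xea  0xc7  0xc7  0xc1  0xba  0x63  0xb6 ]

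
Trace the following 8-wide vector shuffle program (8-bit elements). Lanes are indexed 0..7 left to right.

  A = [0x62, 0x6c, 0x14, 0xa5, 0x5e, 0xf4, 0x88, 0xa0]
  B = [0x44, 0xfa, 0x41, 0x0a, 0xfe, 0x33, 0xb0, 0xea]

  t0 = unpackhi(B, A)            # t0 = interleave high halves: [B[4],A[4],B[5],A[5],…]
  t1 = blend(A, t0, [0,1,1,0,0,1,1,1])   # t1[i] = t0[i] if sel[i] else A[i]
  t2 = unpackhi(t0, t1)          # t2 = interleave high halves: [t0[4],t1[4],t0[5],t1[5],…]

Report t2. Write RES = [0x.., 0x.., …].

RES = [0xb0, 0x5e, 0x88, 0x88, 0xea, 0xea, 0xa0, 0xa0]

→ t0 |fe|5e|33|f4|b0|88|ea|a0|
→ t1 |62|5e|33|a5|5e|88|ea|a0|
→ t2 |b0|5e|88|88|ea|ea|a0|a0|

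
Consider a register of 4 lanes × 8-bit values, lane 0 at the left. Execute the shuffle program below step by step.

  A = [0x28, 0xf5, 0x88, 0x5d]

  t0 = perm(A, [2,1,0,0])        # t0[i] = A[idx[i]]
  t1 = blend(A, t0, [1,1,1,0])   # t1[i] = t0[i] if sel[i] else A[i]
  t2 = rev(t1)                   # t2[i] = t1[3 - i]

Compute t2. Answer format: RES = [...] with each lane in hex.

t0 = [0x88, 0xf5, 0x28, 0x28]
t1 = [0x88, 0xf5, 0x28, 0x5d]
t2 = [0x5d, 0x28, 0xf5, 0x88]

RES = [0x5d, 0x28, 0xf5, 0x88]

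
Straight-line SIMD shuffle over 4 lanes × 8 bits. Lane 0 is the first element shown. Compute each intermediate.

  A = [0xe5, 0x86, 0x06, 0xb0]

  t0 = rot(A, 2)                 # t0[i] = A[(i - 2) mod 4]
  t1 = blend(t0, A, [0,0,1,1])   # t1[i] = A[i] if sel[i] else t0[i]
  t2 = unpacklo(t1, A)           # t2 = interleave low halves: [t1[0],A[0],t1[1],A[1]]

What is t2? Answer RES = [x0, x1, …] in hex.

t0 = [0x06, 0xb0, 0xe5, 0x86]
t1 = [0x06, 0xb0, 0x06, 0xb0]
t2 = [0x06, 0xe5, 0xb0, 0x86]

RES = [0x06, 0xe5, 0xb0, 0x86]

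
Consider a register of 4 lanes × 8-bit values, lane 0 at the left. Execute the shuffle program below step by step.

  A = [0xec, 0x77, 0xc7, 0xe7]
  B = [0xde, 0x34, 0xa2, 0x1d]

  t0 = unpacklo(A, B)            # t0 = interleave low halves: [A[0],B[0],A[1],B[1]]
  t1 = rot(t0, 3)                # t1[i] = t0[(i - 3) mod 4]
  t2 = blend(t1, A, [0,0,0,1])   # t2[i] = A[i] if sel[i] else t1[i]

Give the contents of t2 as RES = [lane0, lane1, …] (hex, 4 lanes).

RES = [ 0xde  0x77  0x34  0xe7 ]

→ t0 |ec|de|77|34|
→ t1 |de|77|34|ec|
→ t2 |de|77|34|e7|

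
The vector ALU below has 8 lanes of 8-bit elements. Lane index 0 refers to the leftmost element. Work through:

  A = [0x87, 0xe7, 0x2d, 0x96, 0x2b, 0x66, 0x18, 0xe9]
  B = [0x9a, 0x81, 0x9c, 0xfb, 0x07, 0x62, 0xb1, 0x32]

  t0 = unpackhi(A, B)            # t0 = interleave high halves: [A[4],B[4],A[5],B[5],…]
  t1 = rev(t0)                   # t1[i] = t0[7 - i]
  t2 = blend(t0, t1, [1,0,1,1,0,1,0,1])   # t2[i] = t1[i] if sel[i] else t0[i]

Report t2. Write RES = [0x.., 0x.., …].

→ t0 |2b|07|66|62|18|b1|e9|32|
→ t1 |32|e9|b1|18|62|66|07|2b|
→ t2 |32|07|b1|18|18|66|e9|2b|

RES = [0x32, 0x07, 0xb1, 0x18, 0x18, 0x66, 0xe9, 0x2b]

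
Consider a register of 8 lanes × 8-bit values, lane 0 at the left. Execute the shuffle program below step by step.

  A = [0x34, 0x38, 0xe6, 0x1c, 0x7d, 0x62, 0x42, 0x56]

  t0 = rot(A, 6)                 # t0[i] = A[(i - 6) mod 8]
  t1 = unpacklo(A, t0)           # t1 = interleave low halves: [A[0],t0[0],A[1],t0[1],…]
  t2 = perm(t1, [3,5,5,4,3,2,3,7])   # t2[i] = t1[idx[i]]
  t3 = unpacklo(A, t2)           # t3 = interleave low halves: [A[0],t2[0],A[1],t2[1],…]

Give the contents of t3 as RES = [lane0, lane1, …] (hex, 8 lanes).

RES = [0x34, 0x1c, 0x38, 0x7d, 0xe6, 0x7d, 0x1c, 0xe6]

t0 = [0xe6, 0x1c, 0x7d, 0x62, 0x42, 0x56, 0x34, 0x38]
t1 = [0x34, 0xe6, 0x38, 0x1c, 0xe6, 0x7d, 0x1c, 0x62]
t2 = [0x1c, 0x7d, 0x7d, 0xe6, 0x1c, 0x38, 0x1c, 0x62]
t3 = [0x34, 0x1c, 0x38, 0x7d, 0xe6, 0x7d, 0x1c, 0xe6]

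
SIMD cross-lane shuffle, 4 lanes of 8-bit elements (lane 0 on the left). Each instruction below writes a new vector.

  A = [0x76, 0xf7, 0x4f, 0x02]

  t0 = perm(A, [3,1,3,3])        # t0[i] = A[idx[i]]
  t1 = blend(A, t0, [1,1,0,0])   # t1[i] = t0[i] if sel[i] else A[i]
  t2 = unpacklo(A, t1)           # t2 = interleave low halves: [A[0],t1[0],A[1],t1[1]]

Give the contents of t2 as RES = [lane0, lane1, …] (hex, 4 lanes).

RES = [0x76, 0x02, 0xf7, 0xf7]

t0 = [0x02, 0xf7, 0x02, 0x02]
t1 = [0x02, 0xf7, 0x4f, 0x02]
t2 = [0x76, 0x02, 0xf7, 0xf7]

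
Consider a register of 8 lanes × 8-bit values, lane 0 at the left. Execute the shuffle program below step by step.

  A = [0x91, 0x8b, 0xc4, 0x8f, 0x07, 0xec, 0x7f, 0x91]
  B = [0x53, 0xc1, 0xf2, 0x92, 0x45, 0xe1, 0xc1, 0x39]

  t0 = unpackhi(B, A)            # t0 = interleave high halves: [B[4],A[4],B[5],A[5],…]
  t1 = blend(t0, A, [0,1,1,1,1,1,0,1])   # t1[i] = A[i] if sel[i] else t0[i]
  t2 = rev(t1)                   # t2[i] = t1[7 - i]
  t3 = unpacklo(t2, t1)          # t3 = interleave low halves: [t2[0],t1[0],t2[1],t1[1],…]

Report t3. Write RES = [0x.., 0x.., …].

→ t0 |45|07|e1|ec|c1|7f|39|91|
→ t1 |45|8b|c4|8f|07|ec|39|91|
→ t2 |91|39|ec|07|8f|c4|8b|45|
→ t3 |91|45|39|8b|ec|c4|07|8f|

RES = [ 0x91  0x45  0x39  0x8b  0xec  0xc4  0x07  0x8f ]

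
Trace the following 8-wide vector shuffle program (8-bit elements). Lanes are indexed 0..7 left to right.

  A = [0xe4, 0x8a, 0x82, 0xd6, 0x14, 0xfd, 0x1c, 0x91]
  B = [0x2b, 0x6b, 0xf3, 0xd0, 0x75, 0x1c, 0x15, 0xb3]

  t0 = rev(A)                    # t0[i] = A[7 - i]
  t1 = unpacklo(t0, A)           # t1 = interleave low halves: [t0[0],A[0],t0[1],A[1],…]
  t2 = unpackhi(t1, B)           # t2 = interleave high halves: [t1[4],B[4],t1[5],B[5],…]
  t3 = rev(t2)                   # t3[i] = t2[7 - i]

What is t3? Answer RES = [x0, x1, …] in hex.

RES = [0xb3, 0xd6, 0x15, 0x14, 0x1c, 0x82, 0x75, 0xfd]

  t0: 91 1c fd 14 d6 82 8a e4
  t1: 91 e4 1c 8a fd 82 14 d6
  t2: fd 75 82 1c 14 15 d6 b3
  t3: b3 d6 15 14 1c 82 75 fd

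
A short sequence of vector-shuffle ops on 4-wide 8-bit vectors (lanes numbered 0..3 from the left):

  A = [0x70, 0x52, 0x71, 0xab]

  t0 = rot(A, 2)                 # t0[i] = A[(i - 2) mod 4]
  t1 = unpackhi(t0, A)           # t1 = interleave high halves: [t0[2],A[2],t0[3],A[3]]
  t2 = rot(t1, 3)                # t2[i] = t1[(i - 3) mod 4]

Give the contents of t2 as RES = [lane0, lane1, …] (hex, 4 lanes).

RES = [0x71, 0x52, 0xab, 0x70]

t0 = [0x71, 0xab, 0x70, 0x52]
t1 = [0x70, 0x71, 0x52, 0xab]
t2 = [0x71, 0x52, 0xab, 0x70]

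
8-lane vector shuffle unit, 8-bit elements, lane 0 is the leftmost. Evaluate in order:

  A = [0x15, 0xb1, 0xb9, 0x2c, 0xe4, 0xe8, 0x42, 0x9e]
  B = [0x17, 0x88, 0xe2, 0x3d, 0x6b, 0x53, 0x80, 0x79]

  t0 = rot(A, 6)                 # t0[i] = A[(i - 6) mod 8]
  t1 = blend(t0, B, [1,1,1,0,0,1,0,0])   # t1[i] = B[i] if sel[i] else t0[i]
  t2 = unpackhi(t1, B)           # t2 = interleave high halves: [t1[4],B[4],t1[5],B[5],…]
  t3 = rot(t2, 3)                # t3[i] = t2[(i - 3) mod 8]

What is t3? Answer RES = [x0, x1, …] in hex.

t0 = [0xb9, 0x2c, 0xe4, 0xe8, 0x42, 0x9e, 0x15, 0xb1]
t1 = [0x17, 0x88, 0xe2, 0xe8, 0x42, 0x53, 0x15, 0xb1]
t2 = [0x42, 0x6b, 0x53, 0x53, 0x15, 0x80, 0xb1, 0x79]
t3 = [0x80, 0xb1, 0x79, 0x42, 0x6b, 0x53, 0x53, 0x15]

RES = [ 0x80  0xb1  0x79  0x42  0x6b  0x53  0x53  0x15 ]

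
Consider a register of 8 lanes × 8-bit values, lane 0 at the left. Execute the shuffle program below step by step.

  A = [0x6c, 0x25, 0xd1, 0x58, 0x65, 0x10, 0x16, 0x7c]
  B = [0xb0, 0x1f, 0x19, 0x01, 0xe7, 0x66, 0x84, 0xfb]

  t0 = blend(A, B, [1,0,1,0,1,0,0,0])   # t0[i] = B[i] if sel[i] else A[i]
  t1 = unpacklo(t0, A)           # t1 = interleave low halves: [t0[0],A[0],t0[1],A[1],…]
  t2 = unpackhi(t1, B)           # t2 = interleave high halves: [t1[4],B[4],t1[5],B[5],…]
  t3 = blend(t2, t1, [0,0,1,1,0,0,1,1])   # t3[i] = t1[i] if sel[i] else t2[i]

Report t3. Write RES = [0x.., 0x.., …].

→ t0 |b0|25|19|58|e7|10|16|7c|
→ t1 |b0|6c|25|25|19|d1|58|58|
→ t2 |19|e7|d1|66|58|84|58|fb|
→ t3 |19|e7|25|25|58|84|58|58|

RES = [ 0x19  0xe7  0x25  0x25  0x58  0x84  0x58  0x58 ]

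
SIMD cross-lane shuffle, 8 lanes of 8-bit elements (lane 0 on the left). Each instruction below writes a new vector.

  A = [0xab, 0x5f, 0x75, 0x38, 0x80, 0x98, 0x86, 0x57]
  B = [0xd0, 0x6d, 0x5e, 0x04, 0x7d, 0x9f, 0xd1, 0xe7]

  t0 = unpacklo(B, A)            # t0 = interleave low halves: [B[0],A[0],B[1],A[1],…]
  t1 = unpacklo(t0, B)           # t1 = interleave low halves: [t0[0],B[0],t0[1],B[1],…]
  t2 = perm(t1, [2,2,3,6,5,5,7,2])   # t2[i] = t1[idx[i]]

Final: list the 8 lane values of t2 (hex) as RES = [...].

t0 = [0xd0, 0xab, 0x6d, 0x5f, 0x5e, 0x75, 0x04, 0x38]
t1 = [0xd0, 0xd0, 0xab, 0x6d, 0x6d, 0x5e, 0x5f, 0x04]
t2 = [0xab, 0xab, 0x6d, 0x5f, 0x5e, 0x5e, 0x04, 0xab]

RES = [0xab, 0xab, 0x6d, 0x5f, 0x5e, 0x5e, 0x04, 0xab]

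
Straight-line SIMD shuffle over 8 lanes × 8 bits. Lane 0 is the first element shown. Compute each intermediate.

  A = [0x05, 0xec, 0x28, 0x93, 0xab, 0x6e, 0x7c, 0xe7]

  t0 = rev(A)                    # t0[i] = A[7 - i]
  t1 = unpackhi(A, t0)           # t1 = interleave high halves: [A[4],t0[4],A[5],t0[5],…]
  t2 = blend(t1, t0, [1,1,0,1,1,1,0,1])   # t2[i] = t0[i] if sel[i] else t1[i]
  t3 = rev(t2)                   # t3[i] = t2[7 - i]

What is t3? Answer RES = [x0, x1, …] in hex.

RES = [ 0x05  0xe7  0x28  0x93  0xab  0x6e  0x7c  0xe7 ]

t0 = [0xe7, 0x7c, 0x6e, 0xab, 0x93, 0x28, 0xec, 0x05]
t1 = [0xab, 0x93, 0x6e, 0x28, 0x7c, 0xec, 0xe7, 0x05]
t2 = [0xe7, 0x7c, 0x6e, 0xab, 0x93, 0x28, 0xe7, 0x05]
t3 = [0x05, 0xe7, 0x28, 0x93, 0xab, 0x6e, 0x7c, 0xe7]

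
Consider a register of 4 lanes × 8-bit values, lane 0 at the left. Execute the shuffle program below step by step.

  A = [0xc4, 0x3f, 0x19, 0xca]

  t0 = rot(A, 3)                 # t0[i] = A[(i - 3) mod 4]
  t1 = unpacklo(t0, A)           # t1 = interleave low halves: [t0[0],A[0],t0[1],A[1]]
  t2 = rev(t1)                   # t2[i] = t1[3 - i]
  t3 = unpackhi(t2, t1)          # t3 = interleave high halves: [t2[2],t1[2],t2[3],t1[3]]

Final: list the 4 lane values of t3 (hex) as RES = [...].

t0 = [0x3f, 0x19, 0xca, 0xc4]
t1 = [0x3f, 0xc4, 0x19, 0x3f]
t2 = [0x3f, 0x19, 0xc4, 0x3f]
t3 = [0xc4, 0x19, 0x3f, 0x3f]

RES = [ 0xc4  0x19  0x3f  0x3f ]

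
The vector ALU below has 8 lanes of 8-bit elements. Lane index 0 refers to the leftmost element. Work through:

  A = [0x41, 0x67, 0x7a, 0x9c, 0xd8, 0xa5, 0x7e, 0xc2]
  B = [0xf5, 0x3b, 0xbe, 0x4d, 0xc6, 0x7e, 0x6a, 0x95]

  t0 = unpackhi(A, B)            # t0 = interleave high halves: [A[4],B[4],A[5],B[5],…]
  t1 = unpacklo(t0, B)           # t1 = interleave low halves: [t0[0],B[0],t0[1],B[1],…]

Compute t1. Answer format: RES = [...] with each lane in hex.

t0 = [0xd8, 0xc6, 0xa5, 0x7e, 0x7e, 0x6a, 0xc2, 0x95]
t1 = [0xd8, 0xf5, 0xc6, 0x3b, 0xa5, 0xbe, 0x7e, 0x4d]

RES = [0xd8, 0xf5, 0xc6, 0x3b, 0xa5, 0xbe, 0x7e, 0x4d]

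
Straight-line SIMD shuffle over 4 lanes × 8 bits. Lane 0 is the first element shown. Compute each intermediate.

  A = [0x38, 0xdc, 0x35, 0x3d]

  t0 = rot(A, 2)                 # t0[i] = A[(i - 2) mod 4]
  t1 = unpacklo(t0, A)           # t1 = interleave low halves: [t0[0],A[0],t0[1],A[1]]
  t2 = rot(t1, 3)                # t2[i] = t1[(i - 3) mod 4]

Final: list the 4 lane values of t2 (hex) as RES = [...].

RES = [ 0x38  0x3d  0xdc  0x35 ]

  t0: 35 3d 38 dc
  t1: 35 38 3d dc
  t2: 38 3d dc 35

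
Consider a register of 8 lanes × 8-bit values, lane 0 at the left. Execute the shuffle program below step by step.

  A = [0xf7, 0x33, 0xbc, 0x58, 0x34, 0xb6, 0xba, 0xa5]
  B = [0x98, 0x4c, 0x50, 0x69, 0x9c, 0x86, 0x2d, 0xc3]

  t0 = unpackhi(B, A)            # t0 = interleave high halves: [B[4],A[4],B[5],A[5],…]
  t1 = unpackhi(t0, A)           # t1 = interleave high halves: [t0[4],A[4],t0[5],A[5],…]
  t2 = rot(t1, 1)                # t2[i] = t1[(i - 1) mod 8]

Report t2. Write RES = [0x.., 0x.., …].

t0 = [0x9c, 0x34, 0x86, 0xb6, 0x2d, 0xba, 0xc3, 0xa5]
t1 = [0x2d, 0x34, 0xba, 0xb6, 0xc3, 0xba, 0xa5, 0xa5]
t2 = [0xa5, 0x2d, 0x34, 0xba, 0xb6, 0xc3, 0xba, 0xa5]

RES = [0xa5, 0x2d, 0x34, 0xba, 0xb6, 0xc3, 0xba, 0xa5]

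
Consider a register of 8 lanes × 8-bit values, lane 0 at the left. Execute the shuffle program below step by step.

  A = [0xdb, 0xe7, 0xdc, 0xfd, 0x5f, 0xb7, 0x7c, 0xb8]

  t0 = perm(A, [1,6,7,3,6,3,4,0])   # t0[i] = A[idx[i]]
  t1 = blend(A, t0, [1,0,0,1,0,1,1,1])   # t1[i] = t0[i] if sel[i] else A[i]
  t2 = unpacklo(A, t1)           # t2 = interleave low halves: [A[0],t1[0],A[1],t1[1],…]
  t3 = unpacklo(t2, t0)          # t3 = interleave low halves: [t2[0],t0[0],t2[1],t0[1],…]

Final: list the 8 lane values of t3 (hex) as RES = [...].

  t0: e7 7c b8 fd 7c fd 5f db
  t1: e7 e7 dc fd 5f fd 5f db
  t2: db e7 e7 e7 dc dc fd fd
  t3: db e7 e7 7c e7 b8 e7 fd

RES = [ 0xdb  0xe7  0xe7  0x7c  0xe7  0xb8  0xe7  0xfd ]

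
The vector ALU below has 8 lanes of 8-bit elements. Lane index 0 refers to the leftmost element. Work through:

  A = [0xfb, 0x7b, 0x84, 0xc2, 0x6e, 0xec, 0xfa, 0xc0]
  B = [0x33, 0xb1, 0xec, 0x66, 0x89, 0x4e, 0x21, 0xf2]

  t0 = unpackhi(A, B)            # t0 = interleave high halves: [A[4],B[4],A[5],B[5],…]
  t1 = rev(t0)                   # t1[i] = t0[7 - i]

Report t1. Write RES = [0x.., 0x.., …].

RES = [ 0xf2  0xc0  0x21  0xfa  0x4e  0xec  0x89  0x6e ]

t0 = [0x6e, 0x89, 0xec, 0x4e, 0xfa, 0x21, 0xc0, 0xf2]
t1 = [0xf2, 0xc0, 0x21, 0xfa, 0x4e, 0xec, 0x89, 0x6e]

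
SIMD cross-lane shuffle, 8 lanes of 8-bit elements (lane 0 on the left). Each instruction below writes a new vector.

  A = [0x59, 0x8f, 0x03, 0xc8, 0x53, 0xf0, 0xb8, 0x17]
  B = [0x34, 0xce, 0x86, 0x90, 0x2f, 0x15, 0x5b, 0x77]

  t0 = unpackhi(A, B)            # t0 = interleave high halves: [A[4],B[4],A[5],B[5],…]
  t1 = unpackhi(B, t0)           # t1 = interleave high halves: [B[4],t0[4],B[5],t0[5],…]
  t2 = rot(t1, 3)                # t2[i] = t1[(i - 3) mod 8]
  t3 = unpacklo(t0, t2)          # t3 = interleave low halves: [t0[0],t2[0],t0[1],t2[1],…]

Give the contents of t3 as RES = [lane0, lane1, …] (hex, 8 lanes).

RES = [0x53, 0x17, 0x2f, 0x77, 0xf0, 0x77, 0x15, 0x2f]

→ t0 |53|2f|f0|15|b8|5b|17|77|
→ t1 |2f|b8|15|5b|5b|17|77|77|
→ t2 |17|77|77|2f|b8|15|5b|5b|
→ t3 |53|17|2f|77|f0|77|15|2f|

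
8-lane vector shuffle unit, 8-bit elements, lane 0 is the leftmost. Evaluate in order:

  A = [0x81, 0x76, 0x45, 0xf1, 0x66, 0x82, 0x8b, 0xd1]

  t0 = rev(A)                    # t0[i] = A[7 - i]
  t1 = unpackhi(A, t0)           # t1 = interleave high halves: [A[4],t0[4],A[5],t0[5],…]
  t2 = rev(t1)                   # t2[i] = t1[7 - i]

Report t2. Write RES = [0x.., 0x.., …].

→ t0 |d1|8b|82|66|f1|45|76|81|
→ t1 |66|f1|82|45|8b|76|d1|81|
→ t2 |81|d1|76|8b|45|82|f1|66|

RES = [0x81, 0xd1, 0x76, 0x8b, 0x45, 0x82, 0xf1, 0x66]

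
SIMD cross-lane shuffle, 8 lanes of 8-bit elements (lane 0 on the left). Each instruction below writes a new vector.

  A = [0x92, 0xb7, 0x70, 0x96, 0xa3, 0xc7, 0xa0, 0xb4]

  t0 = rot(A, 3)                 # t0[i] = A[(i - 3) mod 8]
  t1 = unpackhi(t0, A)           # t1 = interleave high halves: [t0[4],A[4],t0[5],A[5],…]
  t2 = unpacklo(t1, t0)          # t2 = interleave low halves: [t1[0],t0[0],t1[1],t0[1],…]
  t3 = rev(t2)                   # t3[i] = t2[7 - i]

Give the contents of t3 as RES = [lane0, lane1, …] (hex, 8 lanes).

RES = [0x92, 0xc7, 0xb4, 0x70, 0xa0, 0xa3, 0xc7, 0xb7]

  t0: c7 a0 b4 92 b7 70 96 a3
  t1: b7 a3 70 c7 96 a0 a3 b4
  t2: b7 c7 a3 a0 70 b4 c7 92
  t3: 92 c7 b4 70 a0 a3 c7 b7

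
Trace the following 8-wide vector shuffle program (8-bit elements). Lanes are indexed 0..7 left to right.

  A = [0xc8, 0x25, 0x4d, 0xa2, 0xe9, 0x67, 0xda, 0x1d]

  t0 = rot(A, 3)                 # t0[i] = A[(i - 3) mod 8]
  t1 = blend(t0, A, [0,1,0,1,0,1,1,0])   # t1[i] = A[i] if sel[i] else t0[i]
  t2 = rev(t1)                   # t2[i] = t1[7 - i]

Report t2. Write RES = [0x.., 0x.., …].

RES = [ 0xe9  0xda  0x67  0x25  0xa2  0x1d  0x25  0x67 ]

t0 = [0x67, 0xda, 0x1d, 0xc8, 0x25, 0x4d, 0xa2, 0xe9]
t1 = [0x67, 0x25, 0x1d, 0xa2, 0x25, 0x67, 0xda, 0xe9]
t2 = [0xe9, 0xda, 0x67, 0x25, 0xa2, 0x1d, 0x25, 0x67]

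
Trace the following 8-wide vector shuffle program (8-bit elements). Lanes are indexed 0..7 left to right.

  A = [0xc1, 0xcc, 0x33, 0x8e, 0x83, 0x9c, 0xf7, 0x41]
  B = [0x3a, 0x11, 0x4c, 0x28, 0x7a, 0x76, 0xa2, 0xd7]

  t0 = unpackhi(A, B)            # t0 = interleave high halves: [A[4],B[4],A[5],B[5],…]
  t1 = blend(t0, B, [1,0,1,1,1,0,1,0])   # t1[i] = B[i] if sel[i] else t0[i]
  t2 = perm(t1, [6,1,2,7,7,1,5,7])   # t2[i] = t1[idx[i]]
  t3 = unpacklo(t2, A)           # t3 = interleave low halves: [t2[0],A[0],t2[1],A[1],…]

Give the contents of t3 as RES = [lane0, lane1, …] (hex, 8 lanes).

RES = [0xa2, 0xc1, 0x7a, 0xcc, 0x4c, 0x33, 0xd7, 0x8e]

t0 = [0x83, 0x7a, 0x9c, 0x76, 0xf7, 0xa2, 0x41, 0xd7]
t1 = [0x3a, 0x7a, 0x4c, 0x28, 0x7a, 0xa2, 0xa2, 0xd7]
t2 = [0xa2, 0x7a, 0x4c, 0xd7, 0xd7, 0x7a, 0xa2, 0xd7]
t3 = [0xa2, 0xc1, 0x7a, 0xcc, 0x4c, 0x33, 0xd7, 0x8e]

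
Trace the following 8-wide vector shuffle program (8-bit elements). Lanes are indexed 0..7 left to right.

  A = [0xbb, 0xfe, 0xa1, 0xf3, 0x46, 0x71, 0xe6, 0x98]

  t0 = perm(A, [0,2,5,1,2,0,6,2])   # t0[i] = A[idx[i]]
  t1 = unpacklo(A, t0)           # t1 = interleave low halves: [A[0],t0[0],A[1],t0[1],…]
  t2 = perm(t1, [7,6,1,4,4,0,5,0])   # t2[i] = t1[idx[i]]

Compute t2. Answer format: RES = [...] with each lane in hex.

RES = [0xfe, 0xf3, 0xbb, 0xa1, 0xa1, 0xbb, 0x71, 0xbb]

  t0: bb a1 71 fe a1 bb e6 a1
  t1: bb bb fe a1 a1 71 f3 fe
  t2: fe f3 bb a1 a1 bb 71 bb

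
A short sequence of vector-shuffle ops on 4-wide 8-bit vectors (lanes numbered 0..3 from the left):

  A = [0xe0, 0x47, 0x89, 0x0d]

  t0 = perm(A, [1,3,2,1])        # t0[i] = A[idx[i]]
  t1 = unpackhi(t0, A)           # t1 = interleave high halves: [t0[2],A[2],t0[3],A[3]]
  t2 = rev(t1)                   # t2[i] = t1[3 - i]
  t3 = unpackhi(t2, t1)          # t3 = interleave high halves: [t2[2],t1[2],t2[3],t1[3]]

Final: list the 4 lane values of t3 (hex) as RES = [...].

RES = [0x89, 0x47, 0x89, 0x0d]

t0 = [0x47, 0x0d, 0x89, 0x47]
t1 = [0x89, 0x89, 0x47, 0x0d]
t2 = [0x0d, 0x47, 0x89, 0x89]
t3 = [0x89, 0x47, 0x89, 0x0d]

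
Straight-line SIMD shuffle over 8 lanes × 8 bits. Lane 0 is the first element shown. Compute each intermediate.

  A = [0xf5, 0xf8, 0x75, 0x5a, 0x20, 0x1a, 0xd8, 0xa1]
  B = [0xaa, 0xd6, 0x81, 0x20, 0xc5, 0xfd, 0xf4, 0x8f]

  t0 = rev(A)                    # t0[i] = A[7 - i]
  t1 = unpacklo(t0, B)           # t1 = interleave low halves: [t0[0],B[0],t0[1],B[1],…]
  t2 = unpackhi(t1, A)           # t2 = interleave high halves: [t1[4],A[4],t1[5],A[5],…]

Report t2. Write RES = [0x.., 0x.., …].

t0 = [0xa1, 0xd8, 0x1a, 0x20, 0x5a, 0x75, 0xf8, 0xf5]
t1 = [0xa1, 0xaa, 0xd8, 0xd6, 0x1a, 0x81, 0x20, 0x20]
t2 = [0x1a, 0x20, 0x81, 0x1a, 0x20, 0xd8, 0x20, 0xa1]

RES = [0x1a, 0x20, 0x81, 0x1a, 0x20, 0xd8, 0x20, 0xa1]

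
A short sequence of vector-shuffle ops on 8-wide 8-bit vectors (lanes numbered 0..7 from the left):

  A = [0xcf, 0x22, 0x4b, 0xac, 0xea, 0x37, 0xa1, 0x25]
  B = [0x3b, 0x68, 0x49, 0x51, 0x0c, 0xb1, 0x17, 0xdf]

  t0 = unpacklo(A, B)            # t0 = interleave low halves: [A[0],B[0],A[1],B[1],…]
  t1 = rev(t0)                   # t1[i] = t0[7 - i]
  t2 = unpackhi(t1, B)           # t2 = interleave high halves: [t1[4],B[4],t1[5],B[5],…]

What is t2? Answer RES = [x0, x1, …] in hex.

RES = [ 0x68  0x0c  0x22  0xb1  0x3b  0x17  0xcf  0xdf ]

→ t0 |cf|3b|22|68|4b|49|ac|51|
→ t1 |51|ac|49|4b|68|22|3b|cf|
→ t2 |68|0c|22|b1|3b|17|cf|df|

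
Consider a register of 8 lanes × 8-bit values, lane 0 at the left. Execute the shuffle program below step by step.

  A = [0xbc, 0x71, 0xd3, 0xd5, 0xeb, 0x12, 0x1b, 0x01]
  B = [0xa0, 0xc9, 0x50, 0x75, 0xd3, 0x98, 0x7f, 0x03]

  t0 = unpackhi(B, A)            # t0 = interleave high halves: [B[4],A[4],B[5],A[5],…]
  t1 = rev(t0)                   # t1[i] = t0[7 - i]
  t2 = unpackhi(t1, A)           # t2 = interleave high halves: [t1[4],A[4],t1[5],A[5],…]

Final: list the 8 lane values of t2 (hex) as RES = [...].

RES = [0x12, 0xeb, 0x98, 0x12, 0xeb, 0x1b, 0xd3, 0x01]

t0 = [0xd3, 0xeb, 0x98, 0x12, 0x7f, 0x1b, 0x03, 0x01]
t1 = [0x01, 0x03, 0x1b, 0x7f, 0x12, 0x98, 0xeb, 0xd3]
t2 = [0x12, 0xeb, 0x98, 0x12, 0xeb, 0x1b, 0xd3, 0x01]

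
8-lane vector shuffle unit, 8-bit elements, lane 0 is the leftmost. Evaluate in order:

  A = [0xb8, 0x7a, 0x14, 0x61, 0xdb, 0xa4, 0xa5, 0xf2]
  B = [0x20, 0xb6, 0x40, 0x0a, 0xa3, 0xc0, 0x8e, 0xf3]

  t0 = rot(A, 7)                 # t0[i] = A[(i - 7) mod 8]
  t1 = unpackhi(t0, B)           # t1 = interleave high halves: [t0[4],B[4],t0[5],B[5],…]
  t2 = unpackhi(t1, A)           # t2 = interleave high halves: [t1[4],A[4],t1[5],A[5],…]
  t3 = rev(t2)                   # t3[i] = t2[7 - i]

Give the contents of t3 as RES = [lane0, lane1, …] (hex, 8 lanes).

→ t0 |7a|14|61|db|a4|a5|f2|b8|
→ t1 |a4|a3|a5|c0|f2|8e|b8|f3|
→ t2 |f2|db|8e|a4|b8|a5|f3|f2|
→ t3 |f2|f3|a5|b8|a4|8e|db|f2|

RES = [ 0xf2  0xf3  0xa5  0xb8  0xa4  0x8e  0xdb  0xf2 ]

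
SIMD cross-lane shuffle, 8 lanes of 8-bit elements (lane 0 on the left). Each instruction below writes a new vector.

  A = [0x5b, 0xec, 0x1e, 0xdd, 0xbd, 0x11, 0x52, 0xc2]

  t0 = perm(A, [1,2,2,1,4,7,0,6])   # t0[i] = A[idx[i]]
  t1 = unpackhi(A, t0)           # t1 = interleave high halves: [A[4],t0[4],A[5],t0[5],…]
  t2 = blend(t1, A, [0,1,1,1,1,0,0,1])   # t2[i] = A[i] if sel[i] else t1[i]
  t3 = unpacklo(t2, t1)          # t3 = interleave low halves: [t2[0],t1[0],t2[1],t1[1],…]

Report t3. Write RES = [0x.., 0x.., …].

  t0: ec 1e 1e ec bd c2 5b 52
  t1: bd bd 11 c2 52 5b c2 52
  t2: bd ec 1e dd bd 5b c2 c2
  t3: bd bd ec bd 1e 11 dd c2

RES = [ 0xbd  0xbd  0xec  0xbd  0x1e  0x11  0xdd  0xc2 ]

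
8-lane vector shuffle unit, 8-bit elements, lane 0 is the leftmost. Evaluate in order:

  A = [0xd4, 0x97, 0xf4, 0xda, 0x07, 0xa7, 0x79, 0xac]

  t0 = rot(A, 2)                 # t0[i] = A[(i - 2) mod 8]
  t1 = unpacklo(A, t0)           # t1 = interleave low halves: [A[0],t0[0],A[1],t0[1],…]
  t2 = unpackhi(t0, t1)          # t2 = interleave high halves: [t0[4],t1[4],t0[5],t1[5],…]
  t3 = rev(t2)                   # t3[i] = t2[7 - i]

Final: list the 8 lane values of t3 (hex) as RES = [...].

RES = [0x97, 0xa7, 0xda, 0x07, 0xd4, 0xda, 0xf4, 0xf4]

→ t0 |79|ac|d4|97|f4|da|07|a7|
→ t1 |d4|79|97|ac|f4|d4|da|97|
→ t2 |f4|f4|da|d4|07|da|a7|97|
→ t3 |97|a7|da|07|d4|da|f4|f4|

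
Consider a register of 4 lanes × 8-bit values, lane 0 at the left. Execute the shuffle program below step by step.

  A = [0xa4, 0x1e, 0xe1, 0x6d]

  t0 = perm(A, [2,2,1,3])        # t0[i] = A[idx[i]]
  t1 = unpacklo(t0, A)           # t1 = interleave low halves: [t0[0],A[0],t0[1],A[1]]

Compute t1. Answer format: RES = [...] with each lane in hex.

  t0: e1 e1 1e 6d
  t1: e1 a4 e1 1e

RES = [ 0xe1  0xa4  0xe1  0x1e ]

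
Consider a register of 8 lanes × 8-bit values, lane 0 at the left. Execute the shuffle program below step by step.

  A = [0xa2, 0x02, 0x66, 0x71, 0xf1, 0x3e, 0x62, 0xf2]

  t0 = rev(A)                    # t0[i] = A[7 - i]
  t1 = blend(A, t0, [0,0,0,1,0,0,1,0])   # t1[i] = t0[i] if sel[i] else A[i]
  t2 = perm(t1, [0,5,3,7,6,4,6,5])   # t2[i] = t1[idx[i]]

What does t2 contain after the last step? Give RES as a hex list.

t0 = [0xf2, 0x62, 0x3e, 0xf1, 0x71, 0x66, 0x02, 0xa2]
t1 = [0xa2, 0x02, 0x66, 0xf1, 0xf1, 0x3e, 0x02, 0xf2]
t2 = [0xa2, 0x3e, 0xf1, 0xf2, 0x02, 0xf1, 0x02, 0x3e]

RES = [ 0xa2  0x3e  0xf1  0xf2  0x02  0xf1  0x02  0x3e ]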